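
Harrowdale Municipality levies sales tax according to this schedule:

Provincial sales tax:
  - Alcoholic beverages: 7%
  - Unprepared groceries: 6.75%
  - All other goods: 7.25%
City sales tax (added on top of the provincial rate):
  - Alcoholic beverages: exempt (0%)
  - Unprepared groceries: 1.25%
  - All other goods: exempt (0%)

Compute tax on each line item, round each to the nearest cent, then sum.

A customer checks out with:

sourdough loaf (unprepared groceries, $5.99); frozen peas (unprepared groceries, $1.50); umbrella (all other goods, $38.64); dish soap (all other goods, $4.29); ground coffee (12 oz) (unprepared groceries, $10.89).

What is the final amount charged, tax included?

Sourdough loaf $5.99: unprepared groceries → 6.75% + 1.25% city = 8% → $0.48
Frozen peas $1.50: unprepared groceries → 6.75% + 1.25% city = 8% → $0.12
Umbrella $38.64: all other goods → 7.25% + 0% city = 7.25% → $2.80
Dish soap $4.29: all other goods → 7.25% + 0% city = 7.25% → $0.31
Ground coffee (12 oz) $10.89: unprepared groceries → 6.75% + 1.25% city = 8% → $0.87
Subtotal = $61.31; tax = $4.58; total due = $65.89

$65.89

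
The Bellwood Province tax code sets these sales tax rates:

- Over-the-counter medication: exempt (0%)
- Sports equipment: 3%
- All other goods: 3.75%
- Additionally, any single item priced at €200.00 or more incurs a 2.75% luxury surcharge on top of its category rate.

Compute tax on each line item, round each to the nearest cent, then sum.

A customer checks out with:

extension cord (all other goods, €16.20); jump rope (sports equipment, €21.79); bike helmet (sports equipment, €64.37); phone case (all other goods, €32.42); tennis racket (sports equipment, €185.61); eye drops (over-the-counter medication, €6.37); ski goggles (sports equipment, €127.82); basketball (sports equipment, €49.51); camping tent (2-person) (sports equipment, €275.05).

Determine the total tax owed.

€31.12

Extension cord €16.20: all other goods → 3.75% → €0.61
Jump rope €21.79: sports equipment → 3% → €0.65
Bike helmet €64.37: sports equipment → 3% → €1.93
Phone case €32.42: all other goods → 3.75% → €1.22
Tennis racket €185.61: sports equipment → 3% → €5.57
Eye drops €6.37: over-the-counter medication → 0% → €0.00
Ski goggles €127.82: sports equipment → 3% → €3.83
Basketball €49.51: sports equipment → 3% → €1.49
Camping tent (2-person) €275.05: sports equipment → 3% + 2.75% surcharge = 5.75% → €15.82
Total tax = €0.61 + €0.65 + €1.93 + €1.22 + €5.57 + €3.83 + €1.49 + €15.82 = €31.12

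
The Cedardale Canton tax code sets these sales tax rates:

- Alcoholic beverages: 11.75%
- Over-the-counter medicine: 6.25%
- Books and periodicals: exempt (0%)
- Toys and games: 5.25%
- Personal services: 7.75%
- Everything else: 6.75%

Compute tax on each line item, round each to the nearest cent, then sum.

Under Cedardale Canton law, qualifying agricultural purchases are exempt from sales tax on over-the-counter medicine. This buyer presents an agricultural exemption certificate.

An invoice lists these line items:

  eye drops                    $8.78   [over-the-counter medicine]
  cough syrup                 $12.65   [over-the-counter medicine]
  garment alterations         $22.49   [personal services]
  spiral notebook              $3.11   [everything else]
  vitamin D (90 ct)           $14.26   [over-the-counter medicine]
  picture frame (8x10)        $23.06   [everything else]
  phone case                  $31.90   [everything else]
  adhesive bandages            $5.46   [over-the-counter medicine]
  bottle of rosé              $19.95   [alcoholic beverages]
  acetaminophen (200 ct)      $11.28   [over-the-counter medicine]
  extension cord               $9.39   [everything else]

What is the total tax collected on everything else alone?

$4.55

Spiral notebook $3.11: everything else → 6.75% → $0.21
Picture frame (8x10) $23.06: everything else → 6.75% → $1.56
Phone case $31.90: everything else → 6.75% → $2.15
Extension cord $9.39: everything else → 6.75% → $0.63
Tax on everything else = $0.21 + $1.56 + $2.15 + $0.63 = $4.55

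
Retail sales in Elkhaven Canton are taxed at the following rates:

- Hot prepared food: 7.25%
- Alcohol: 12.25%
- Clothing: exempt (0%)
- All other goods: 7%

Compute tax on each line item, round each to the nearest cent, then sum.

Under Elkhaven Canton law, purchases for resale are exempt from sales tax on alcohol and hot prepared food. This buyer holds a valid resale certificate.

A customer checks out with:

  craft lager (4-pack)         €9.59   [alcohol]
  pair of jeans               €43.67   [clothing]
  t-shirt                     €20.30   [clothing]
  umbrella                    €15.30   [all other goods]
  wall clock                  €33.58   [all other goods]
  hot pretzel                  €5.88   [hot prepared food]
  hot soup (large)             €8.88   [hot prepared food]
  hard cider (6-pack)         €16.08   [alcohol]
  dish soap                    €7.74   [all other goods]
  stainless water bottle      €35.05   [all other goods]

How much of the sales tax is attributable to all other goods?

Umbrella €15.30: all other goods → 7% → €1.07
Wall clock €33.58: all other goods → 7% → €2.35
Dish soap €7.74: all other goods → 7% → €0.54
Stainless water bottle €35.05: all other goods → 7% → €2.45
Tax on all other goods = €1.07 + €2.35 + €0.54 + €2.45 = €6.41

€6.41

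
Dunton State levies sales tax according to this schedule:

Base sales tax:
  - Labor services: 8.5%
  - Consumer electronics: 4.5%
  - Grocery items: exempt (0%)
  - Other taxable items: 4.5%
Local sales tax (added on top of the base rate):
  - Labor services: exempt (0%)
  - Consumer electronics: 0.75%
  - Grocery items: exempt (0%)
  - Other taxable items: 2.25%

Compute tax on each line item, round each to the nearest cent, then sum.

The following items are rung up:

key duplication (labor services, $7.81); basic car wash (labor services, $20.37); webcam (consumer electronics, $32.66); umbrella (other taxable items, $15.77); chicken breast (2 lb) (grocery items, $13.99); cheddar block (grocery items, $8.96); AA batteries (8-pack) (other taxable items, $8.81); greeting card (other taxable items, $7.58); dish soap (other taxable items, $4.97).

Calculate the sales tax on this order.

$6.60

Key duplication $7.81: labor services → 8.5% + 0% local = 8.5% → $0.66
Basic car wash $20.37: labor services → 8.5% + 0% local = 8.5% → $1.73
Webcam $32.66: consumer electronics → 4.5% + 0.75% local = 5.25% → $1.71
Umbrella $15.77: other taxable items → 4.5% + 2.25% local = 6.75% → $1.06
Chicken breast (2 lb) $13.99: grocery items → 0% + 0% local = 0% → $0.00
Cheddar block $8.96: grocery items → 0% + 0% local = 0% → $0.00
AA batteries (8-pack) $8.81: other taxable items → 4.5% + 2.25% local = 6.75% → $0.59
Greeting card $7.58: other taxable items → 4.5% + 2.25% local = 6.75% → $0.51
Dish soap $4.97: other taxable items → 4.5% + 2.25% local = 6.75% → $0.34
Total tax = $0.66 + $1.73 + $1.71 + $1.06 + $0.59 + $0.51 + $0.34 = $6.60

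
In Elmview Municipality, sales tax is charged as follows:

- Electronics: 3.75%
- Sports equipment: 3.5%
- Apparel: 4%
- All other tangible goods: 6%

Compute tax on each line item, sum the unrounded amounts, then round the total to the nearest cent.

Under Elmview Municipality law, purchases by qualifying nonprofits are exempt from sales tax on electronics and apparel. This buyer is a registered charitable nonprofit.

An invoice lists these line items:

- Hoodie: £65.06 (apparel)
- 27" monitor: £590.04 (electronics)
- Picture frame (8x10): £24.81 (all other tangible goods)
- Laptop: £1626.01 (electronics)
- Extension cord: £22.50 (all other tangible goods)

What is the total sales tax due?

£2.84

Hoodie £65.06: apparel, buyer-exempt → 0% → £0.00
27" monitor £590.04: electronics, buyer-exempt → 0% → £0.00
Picture frame (8x10) £24.81: all other tangible goods → 6% → £1.4886
Laptop £1626.01: electronics, buyer-exempt → 0% → £0.00
Extension cord £22.50: all other tangible goods → 6% → £1.35
Unrounded tax sum = £2.8386 → £2.84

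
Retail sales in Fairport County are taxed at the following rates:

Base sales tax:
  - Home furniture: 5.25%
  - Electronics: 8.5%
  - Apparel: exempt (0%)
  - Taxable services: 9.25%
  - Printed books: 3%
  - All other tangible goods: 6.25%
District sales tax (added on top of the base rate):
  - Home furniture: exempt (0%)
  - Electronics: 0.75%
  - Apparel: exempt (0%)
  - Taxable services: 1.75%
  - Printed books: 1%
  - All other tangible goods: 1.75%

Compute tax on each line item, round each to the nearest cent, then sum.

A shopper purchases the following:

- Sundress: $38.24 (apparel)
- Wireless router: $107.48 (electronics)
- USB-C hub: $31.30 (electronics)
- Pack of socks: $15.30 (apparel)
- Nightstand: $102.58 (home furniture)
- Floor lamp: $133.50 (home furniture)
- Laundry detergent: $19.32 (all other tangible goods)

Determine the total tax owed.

Sundress $38.24: apparel → 0% + 0% district = 0% → $0.00
Wireless router $107.48: electronics → 8.5% + 0.75% district = 9.25% → $9.94
USB-C hub $31.30: electronics → 8.5% + 0.75% district = 9.25% → $2.90
Pack of socks $15.30: apparel → 0% + 0% district = 0% → $0.00
Nightstand $102.58: home furniture → 5.25% + 0% district = 5.25% → $5.39
Floor lamp $133.50: home furniture → 5.25% + 0% district = 5.25% → $7.01
Laundry detergent $19.32: all other tangible goods → 6.25% + 1.75% district = 8% → $1.55
Total tax = $9.94 + $2.90 + $5.39 + $7.01 + $1.55 = $26.79

$26.79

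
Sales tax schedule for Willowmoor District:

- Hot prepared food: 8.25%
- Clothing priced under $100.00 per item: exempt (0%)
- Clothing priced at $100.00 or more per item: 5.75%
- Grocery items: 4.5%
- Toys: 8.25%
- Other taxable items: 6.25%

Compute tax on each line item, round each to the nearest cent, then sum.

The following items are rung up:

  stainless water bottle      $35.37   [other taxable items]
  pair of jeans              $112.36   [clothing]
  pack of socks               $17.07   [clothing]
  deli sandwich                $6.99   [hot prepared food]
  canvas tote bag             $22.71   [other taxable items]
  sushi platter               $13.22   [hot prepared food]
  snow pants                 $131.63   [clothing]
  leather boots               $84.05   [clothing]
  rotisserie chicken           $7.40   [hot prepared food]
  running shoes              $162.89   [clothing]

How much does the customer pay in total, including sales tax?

$623.00

Stainless water bottle $35.37: other taxable items → 6.25% → $2.21
Pair of jeans $112.36: clothing, $100.00 or more → 5.75% → $6.46
Pack of socks $17.07: clothing, under $100.00 → 0% → $0.00
Deli sandwich $6.99: hot prepared food → 8.25% → $0.58
Canvas tote bag $22.71: other taxable items → 6.25% → $1.42
Sushi platter $13.22: hot prepared food → 8.25% → $1.09
Snow pants $131.63: clothing, $100.00 or more → 5.75% → $7.57
Leather boots $84.05: clothing, under $100.00 → 0% → $0.00
Rotisserie chicken $7.40: hot prepared food → 8.25% → $0.61
Running shoes $162.89: clothing, $100.00 or more → 5.75% → $9.37
Subtotal = $593.69; tax = $29.31; total due = $623.00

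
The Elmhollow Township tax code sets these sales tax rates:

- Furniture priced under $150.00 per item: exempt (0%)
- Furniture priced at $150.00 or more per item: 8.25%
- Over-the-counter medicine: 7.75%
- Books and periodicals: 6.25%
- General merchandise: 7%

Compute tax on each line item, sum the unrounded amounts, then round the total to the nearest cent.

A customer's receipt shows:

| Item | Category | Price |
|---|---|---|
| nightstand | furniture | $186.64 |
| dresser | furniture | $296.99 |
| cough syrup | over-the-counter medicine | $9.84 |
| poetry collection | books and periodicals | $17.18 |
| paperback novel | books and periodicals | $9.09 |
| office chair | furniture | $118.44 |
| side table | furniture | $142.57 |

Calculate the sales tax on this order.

Nightstand $186.64: furniture, $150.00 or more → 8.25% → $15.3978
Dresser $296.99: furniture, $150.00 or more → 8.25% → $24.501675
Cough syrup $9.84: over-the-counter medicine → 7.75% → $0.7626
Poetry collection $17.18: books and periodicals → 6.25% → $1.07375
Paperback novel $9.09: books and periodicals → 6.25% → $0.568125
Office chair $118.44: furniture, under $150.00 → 0% → $0.00
Side table $142.57: furniture, under $150.00 → 0% → $0.00
Unrounded tax sum = $42.30395 → $42.30

$42.30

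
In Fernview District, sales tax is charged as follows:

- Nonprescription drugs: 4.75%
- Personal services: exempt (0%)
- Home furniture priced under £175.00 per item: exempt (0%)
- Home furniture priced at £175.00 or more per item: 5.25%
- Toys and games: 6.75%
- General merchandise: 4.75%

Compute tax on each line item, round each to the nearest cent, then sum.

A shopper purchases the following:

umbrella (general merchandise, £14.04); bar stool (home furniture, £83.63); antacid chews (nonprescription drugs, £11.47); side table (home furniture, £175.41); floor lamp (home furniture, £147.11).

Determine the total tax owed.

Umbrella £14.04: general merchandise → 4.75% → £0.67
Bar stool £83.63: home furniture, under £175.00 → 0% → £0.00
Antacid chews £11.47: nonprescription drugs → 4.75% → £0.54
Side table £175.41: home furniture, £175.00 or more → 5.25% → £9.21
Floor lamp £147.11: home furniture, under £175.00 → 0% → £0.00
Total tax = £0.67 + £0.54 + £9.21 = £10.42

£10.42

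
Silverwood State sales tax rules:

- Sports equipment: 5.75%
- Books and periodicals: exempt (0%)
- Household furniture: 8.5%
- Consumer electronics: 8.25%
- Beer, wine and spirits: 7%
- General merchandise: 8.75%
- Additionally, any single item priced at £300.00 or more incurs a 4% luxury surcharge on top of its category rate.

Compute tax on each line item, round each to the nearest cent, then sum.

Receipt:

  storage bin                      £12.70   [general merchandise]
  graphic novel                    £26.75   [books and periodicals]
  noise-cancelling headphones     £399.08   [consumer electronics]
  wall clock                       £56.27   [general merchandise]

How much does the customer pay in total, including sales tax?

Storage bin £12.70: general merchandise → 8.75% → £1.11
Graphic novel £26.75: books and periodicals → 0% → £0.00
Noise-cancelling headphones £399.08: consumer electronics → 8.25% + 4% surcharge = 12.25% → £48.89
Wall clock £56.27: general merchandise → 8.75% → £4.92
Subtotal = £494.80; tax = £54.92; total due = £549.72

£549.72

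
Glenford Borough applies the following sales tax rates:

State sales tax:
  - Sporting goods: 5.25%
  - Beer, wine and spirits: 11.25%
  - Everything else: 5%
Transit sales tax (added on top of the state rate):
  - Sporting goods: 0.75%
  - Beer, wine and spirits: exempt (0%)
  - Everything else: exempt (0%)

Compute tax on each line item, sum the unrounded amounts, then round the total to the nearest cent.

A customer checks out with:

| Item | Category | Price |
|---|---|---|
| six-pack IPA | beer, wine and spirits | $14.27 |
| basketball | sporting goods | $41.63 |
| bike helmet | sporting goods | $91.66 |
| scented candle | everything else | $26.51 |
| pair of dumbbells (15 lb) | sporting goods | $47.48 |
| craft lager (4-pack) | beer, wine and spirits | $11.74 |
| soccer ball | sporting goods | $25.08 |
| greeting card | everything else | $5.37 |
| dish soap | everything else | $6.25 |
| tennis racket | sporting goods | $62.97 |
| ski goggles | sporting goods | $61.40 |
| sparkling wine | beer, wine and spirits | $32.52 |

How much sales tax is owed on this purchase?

$28.30

Six-pack IPA $14.27: beer, wine and spirits → 11.25% + 0% transit = 11.25% → $1.605375
Basketball $41.63: sporting goods → 5.25% + 0.75% transit = 6% → $2.4978
Bike helmet $91.66: sporting goods → 5.25% + 0.75% transit = 6% → $5.4996
Scented candle $26.51: everything else → 5% + 0% transit = 5% → $1.3255
Pair of dumbbells (15 lb) $47.48: sporting goods → 5.25% + 0.75% transit = 6% → $2.8488
Craft lager (4-pack) $11.74: beer, wine and spirits → 11.25% + 0% transit = 11.25% → $1.32075
Soccer ball $25.08: sporting goods → 5.25% + 0.75% transit = 6% → $1.5048
Greeting card $5.37: everything else → 5% + 0% transit = 5% → $0.2685
Dish soap $6.25: everything else → 5% + 0% transit = 5% → $0.3125
Tennis racket $62.97: sporting goods → 5.25% + 0.75% transit = 6% → $3.7782
Ski goggles $61.40: sporting goods → 5.25% + 0.75% transit = 6% → $3.684
Sparkling wine $32.52: beer, wine and spirits → 11.25% + 0% transit = 11.25% → $3.6585
Unrounded tax sum = $28.304325 → $28.30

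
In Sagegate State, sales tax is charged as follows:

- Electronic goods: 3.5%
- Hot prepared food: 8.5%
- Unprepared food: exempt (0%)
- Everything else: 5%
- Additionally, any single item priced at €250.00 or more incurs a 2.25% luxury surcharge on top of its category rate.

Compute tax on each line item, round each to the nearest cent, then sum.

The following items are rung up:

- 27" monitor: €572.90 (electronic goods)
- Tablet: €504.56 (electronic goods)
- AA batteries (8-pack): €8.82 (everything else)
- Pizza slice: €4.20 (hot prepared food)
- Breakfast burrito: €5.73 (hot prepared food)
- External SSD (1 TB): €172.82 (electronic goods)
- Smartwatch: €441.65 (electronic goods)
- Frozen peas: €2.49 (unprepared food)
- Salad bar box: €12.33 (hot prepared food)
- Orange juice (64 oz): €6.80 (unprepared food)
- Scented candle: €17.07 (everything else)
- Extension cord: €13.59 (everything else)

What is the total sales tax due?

27" monitor €572.90: electronic goods → 3.5% + 2.25% surcharge = 5.75% → €32.94
Tablet €504.56: electronic goods → 3.5% + 2.25% surcharge = 5.75% → €29.01
AA batteries (8-pack) €8.82: everything else → 5% → €0.44
Pizza slice €4.20: hot prepared food → 8.5% → €0.36
Breakfast burrito €5.73: hot prepared food → 8.5% → €0.49
External SSD (1 TB) €172.82: electronic goods → 3.5% → €6.05
Smartwatch €441.65: electronic goods → 3.5% + 2.25% surcharge = 5.75% → €25.39
Frozen peas €2.49: unprepared food → 0% → €0.00
Salad bar box €12.33: hot prepared food → 8.5% → €1.05
Orange juice (64 oz) €6.80: unprepared food → 0% → €0.00
Scented candle €17.07: everything else → 5% → €0.85
Extension cord €13.59: everything else → 5% → €0.68
Total tax = €32.94 + €29.01 + €0.44 + €0.36 + €0.49 + €6.05 + €25.39 + €1.05 + €0.85 + €0.68 = €97.26

€97.26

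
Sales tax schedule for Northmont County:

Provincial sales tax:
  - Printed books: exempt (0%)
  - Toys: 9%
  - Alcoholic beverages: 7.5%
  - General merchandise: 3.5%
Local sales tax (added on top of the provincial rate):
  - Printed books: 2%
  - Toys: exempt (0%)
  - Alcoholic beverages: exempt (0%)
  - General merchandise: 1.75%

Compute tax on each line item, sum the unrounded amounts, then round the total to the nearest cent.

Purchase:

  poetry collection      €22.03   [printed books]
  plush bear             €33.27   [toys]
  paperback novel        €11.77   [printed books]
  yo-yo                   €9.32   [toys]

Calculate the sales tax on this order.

€4.51

Poetry collection €22.03: printed books → 0% + 2% local = 2% → €0.4406
Plush bear €33.27: toys → 9% + 0% local = 9% → €2.9943
Paperback novel €11.77: printed books → 0% + 2% local = 2% → €0.2354
Yo-yo €9.32: toys → 9% + 0% local = 9% → €0.8388
Unrounded tax sum = €4.5091 → €4.51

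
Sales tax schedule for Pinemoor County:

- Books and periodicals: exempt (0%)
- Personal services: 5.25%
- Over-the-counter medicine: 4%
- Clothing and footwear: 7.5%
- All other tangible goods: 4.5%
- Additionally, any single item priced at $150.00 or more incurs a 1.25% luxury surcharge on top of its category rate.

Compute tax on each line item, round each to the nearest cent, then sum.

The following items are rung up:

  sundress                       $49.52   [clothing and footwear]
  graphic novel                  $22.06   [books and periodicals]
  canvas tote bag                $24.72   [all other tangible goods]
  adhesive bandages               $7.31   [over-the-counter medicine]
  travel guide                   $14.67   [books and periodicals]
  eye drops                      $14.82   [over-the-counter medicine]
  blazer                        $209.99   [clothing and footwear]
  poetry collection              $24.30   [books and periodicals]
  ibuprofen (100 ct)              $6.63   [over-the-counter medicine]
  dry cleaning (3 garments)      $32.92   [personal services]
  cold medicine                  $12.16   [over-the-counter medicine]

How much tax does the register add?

$26.56

Sundress $49.52: clothing and footwear → 7.5% → $3.71
Graphic novel $22.06: books and periodicals → 0% → $0.00
Canvas tote bag $24.72: all other tangible goods → 4.5% → $1.11
Adhesive bandages $7.31: over-the-counter medicine → 4% → $0.29
Travel guide $14.67: books and periodicals → 0% → $0.00
Eye drops $14.82: over-the-counter medicine → 4% → $0.59
Blazer $209.99: clothing and footwear → 7.5% + 1.25% surcharge = 8.75% → $18.37
Poetry collection $24.30: books and periodicals → 0% → $0.00
Ibuprofen (100 ct) $6.63: over-the-counter medicine → 4% → $0.27
Dry cleaning (3 garments) $32.92: personal services → 5.25% → $1.73
Cold medicine $12.16: over-the-counter medicine → 4% → $0.49
Total tax = $3.71 + $1.11 + $0.29 + $0.59 + $18.37 + $0.27 + $1.73 + $0.49 = $26.56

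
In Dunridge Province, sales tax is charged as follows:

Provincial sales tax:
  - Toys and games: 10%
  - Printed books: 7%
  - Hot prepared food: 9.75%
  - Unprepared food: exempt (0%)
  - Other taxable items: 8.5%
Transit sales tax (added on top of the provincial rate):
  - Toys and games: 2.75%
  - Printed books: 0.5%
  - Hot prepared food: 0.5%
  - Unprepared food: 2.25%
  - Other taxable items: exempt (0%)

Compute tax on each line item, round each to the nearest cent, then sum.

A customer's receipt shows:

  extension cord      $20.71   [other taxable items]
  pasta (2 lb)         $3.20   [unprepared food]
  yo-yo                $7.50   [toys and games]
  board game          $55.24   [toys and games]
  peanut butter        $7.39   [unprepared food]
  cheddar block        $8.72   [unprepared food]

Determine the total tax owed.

$10.20

Extension cord $20.71: other taxable items → 8.5% + 0% transit = 8.5% → $1.76
Pasta (2 lb) $3.20: unprepared food → 0% + 2.25% transit = 2.25% → $0.07
Yo-yo $7.50: toys and games → 10% + 2.75% transit = 12.75% → $0.96
Board game $55.24: toys and games → 10% + 2.75% transit = 12.75% → $7.04
Peanut butter $7.39: unprepared food → 0% + 2.25% transit = 2.25% → $0.17
Cheddar block $8.72: unprepared food → 0% + 2.25% transit = 2.25% → $0.20
Total tax = $1.76 + $0.07 + $0.96 + $7.04 + $0.17 + $0.20 = $10.20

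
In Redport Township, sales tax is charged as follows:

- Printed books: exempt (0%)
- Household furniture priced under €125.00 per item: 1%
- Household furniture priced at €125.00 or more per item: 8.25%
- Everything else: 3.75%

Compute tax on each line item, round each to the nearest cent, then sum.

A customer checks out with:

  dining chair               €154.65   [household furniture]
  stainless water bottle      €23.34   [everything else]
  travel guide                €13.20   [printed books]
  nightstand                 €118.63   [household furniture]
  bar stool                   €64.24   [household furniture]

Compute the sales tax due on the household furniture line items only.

€14.59

Dining chair €154.65: household furniture, €125.00 or more → 8.25% → €12.76
Nightstand €118.63: household furniture, under €125.00 → 1% → €1.19
Bar stool €64.24: household furniture, under €125.00 → 1% → €0.64
Tax on household furniture = €12.76 + €1.19 + €0.64 = €14.59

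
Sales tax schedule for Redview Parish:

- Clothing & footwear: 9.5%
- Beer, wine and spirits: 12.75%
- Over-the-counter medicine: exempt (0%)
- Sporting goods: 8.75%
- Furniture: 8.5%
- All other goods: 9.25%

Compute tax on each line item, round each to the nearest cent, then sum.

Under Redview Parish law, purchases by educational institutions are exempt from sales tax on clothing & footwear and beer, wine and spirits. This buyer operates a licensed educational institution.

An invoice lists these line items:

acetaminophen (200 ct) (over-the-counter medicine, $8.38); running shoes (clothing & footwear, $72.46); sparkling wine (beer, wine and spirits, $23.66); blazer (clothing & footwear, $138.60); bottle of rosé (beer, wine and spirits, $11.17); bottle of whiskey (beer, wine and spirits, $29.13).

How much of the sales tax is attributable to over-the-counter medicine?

Acetaminophen (200 ct) $8.38: over-the-counter medicine → 0% → $0.00
Tax on over-the-counter medicine = $0.00

$0.00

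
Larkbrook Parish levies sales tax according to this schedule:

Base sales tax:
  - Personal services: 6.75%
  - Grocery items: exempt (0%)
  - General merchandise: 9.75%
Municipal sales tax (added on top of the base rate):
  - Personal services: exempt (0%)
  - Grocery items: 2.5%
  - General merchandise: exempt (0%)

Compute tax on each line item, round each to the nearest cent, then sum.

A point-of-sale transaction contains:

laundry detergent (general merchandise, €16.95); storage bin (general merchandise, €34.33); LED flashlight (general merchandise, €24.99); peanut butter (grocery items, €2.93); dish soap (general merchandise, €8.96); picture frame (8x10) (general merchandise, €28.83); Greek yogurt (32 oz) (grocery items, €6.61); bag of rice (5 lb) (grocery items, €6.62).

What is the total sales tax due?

Laundry detergent €16.95: general merchandise → 9.75% + 0% municipal = 9.75% → €1.65
Storage bin €34.33: general merchandise → 9.75% + 0% municipal = 9.75% → €3.35
LED flashlight €24.99: general merchandise → 9.75% + 0% municipal = 9.75% → €2.44
Peanut butter €2.93: grocery items → 0% + 2.5% municipal = 2.5% → €0.07
Dish soap €8.96: general merchandise → 9.75% + 0% municipal = 9.75% → €0.87
Picture frame (8x10) €28.83: general merchandise → 9.75% + 0% municipal = 9.75% → €2.81
Greek yogurt (32 oz) €6.61: grocery items → 0% + 2.5% municipal = 2.5% → €0.17
Bag of rice (5 lb) €6.62: grocery items → 0% + 2.5% municipal = 2.5% → €0.17
Total tax = €1.65 + €3.35 + €2.44 + €0.07 + €0.87 + €2.81 + €0.17 + €0.17 = €11.53

€11.53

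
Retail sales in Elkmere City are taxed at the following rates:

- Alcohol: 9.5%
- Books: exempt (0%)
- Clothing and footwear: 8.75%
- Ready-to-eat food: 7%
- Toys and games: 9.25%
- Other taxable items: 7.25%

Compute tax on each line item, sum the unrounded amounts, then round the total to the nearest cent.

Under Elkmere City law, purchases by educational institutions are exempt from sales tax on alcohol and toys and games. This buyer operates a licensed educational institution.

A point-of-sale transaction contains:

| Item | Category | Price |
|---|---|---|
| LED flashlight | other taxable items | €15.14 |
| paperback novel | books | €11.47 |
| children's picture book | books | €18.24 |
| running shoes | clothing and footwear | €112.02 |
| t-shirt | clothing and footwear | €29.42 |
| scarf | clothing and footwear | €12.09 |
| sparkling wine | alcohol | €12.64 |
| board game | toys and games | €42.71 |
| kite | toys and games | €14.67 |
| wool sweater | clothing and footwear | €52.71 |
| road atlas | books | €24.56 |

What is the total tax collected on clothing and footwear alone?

Running shoes €112.02: clothing and footwear → 8.75% → €9.80175
T-shirt €29.42: clothing and footwear → 8.75% → €2.57425
Scarf €12.09: clothing and footwear → 8.75% → €1.057875
Wool sweater €52.71: clothing and footwear → 8.75% → €4.612125
Tax on clothing and footwear: unrounded sum = €18.046 → €18.05

€18.05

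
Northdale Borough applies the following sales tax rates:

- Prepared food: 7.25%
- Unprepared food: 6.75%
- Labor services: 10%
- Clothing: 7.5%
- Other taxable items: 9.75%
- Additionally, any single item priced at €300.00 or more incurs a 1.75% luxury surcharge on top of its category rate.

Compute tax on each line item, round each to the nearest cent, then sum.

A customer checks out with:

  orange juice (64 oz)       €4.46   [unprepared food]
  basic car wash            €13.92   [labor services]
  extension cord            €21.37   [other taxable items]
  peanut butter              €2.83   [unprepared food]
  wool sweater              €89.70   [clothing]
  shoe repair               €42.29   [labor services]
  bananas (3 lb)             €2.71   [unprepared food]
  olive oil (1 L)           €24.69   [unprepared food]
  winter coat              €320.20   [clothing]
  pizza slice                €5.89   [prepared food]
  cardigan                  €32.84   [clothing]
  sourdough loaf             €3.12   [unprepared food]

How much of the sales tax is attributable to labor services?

Basic car wash €13.92: labor services → 10% → €1.39
Shoe repair €42.29: labor services → 10% → €4.23
Tax on labor services = €1.39 + €4.23 = €5.62

€5.62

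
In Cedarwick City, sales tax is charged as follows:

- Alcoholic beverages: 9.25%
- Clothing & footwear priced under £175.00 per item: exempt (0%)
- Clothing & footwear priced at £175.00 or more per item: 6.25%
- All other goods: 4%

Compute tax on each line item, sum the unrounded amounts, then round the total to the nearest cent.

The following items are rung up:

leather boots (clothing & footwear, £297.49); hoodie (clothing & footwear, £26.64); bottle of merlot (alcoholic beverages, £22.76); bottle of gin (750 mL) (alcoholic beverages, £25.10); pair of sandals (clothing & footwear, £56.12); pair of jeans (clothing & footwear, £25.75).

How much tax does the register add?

Leather boots £297.49: clothing & footwear, £175.00 or more → 6.25% → £18.593125
Hoodie £26.64: clothing & footwear, under £175.00 → 0% → £0.00
Bottle of merlot £22.76: alcoholic beverages → 9.25% → £2.1053
Bottle of gin (750 mL) £25.10: alcoholic beverages → 9.25% → £2.32175
Pair of sandals £56.12: clothing & footwear, under £175.00 → 0% → £0.00
Pair of jeans £25.75: clothing & footwear, under £175.00 → 0% → £0.00
Unrounded tax sum = £23.020175 → £23.02

£23.02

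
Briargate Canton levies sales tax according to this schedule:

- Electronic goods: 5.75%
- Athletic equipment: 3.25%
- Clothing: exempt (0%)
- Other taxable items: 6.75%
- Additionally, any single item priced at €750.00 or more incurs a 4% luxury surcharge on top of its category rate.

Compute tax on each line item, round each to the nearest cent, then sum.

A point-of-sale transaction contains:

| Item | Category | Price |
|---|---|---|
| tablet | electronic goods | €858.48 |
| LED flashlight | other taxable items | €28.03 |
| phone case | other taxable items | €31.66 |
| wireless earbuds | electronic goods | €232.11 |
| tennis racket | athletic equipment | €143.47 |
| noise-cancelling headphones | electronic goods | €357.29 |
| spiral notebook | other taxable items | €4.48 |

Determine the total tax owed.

Tablet €858.48: electronic goods → 5.75% + 4% surcharge = 9.75% → €83.70
LED flashlight €28.03: other taxable items → 6.75% → €1.89
Phone case €31.66: other taxable items → 6.75% → €2.14
Wireless earbuds €232.11: electronic goods → 5.75% → €13.35
Tennis racket €143.47: athletic equipment → 3.25% → €4.66
Noise-cancelling headphones €357.29: electronic goods → 5.75% → €20.54
Spiral notebook €4.48: other taxable items → 6.75% → €0.30
Total tax = €83.70 + €1.89 + €2.14 + €13.35 + €4.66 + €20.54 + €0.30 = €126.58

€126.58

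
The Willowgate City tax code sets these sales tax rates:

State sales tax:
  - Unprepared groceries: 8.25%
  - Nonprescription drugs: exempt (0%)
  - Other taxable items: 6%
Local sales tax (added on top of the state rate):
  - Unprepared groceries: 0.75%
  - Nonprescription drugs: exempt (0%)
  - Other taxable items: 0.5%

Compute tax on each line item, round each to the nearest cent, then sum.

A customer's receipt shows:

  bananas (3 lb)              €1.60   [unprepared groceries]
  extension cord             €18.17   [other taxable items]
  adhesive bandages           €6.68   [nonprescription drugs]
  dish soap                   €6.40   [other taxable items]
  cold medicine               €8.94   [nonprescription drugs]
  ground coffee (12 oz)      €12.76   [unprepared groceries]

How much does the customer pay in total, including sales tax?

€57.44

Bananas (3 lb) €1.60: unprepared groceries → 8.25% + 0.75% local = 9% → €0.14
Extension cord €18.17: other taxable items → 6% + 0.5% local = 6.5% → €1.18
Adhesive bandages €6.68: nonprescription drugs → 0% + 0% local = 0% → €0.00
Dish soap €6.40: other taxable items → 6% + 0.5% local = 6.5% → €0.42
Cold medicine €8.94: nonprescription drugs → 0% + 0% local = 0% → €0.00
Ground coffee (12 oz) €12.76: unprepared groceries → 8.25% + 0.75% local = 9% → €1.15
Subtotal = €54.55; tax = €2.89; total due = €57.44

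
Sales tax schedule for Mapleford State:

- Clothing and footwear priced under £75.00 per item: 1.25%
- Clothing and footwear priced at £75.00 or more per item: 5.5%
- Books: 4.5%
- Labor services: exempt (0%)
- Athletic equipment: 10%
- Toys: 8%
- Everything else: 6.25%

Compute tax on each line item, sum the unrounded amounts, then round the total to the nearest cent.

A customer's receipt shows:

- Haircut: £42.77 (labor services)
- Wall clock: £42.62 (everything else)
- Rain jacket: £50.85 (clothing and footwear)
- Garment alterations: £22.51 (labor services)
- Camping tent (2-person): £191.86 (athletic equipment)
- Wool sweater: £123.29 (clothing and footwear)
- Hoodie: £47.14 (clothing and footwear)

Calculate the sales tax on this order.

Haircut £42.77: labor services → 0% → £0.00
Wall clock £42.62: everything else → 6.25% → £2.66375
Rain jacket £50.85: clothing and footwear, under £75.00 → 1.25% → £0.635625
Garment alterations £22.51: labor services → 0% → £0.00
Camping tent (2-person) £191.86: athletic equipment → 10% → £19.186
Wool sweater £123.29: clothing and footwear, £75.00 or more → 5.5% → £6.78095
Hoodie £47.14: clothing and footwear, under £75.00 → 1.25% → £0.58925
Unrounded tax sum = £29.855575 → £29.86

£29.86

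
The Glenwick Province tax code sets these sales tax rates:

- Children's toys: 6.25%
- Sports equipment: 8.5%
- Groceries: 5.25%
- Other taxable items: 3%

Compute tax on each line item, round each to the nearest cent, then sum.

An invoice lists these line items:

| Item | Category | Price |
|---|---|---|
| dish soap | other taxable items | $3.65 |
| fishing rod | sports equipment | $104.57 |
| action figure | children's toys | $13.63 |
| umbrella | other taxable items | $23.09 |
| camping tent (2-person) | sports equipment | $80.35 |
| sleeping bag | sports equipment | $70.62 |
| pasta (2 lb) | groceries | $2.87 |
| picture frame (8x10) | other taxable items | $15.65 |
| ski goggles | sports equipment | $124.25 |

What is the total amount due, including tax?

Dish soap $3.65: other taxable items → 3% → $0.11
Fishing rod $104.57: sports equipment → 8.5% → $8.89
Action figure $13.63: children's toys → 6.25% → $0.85
Umbrella $23.09: other taxable items → 3% → $0.69
Camping tent (2-person) $80.35: sports equipment → 8.5% → $6.83
Sleeping bag $70.62: sports equipment → 8.5% → $6.00
Pasta (2 lb) $2.87: groceries → 5.25% → $0.15
Picture frame (8x10) $15.65: other taxable items → 3% → $0.47
Ski goggles $124.25: sports equipment → 8.5% → $10.56
Subtotal = $438.68; tax = $34.55; total due = $473.23

$473.23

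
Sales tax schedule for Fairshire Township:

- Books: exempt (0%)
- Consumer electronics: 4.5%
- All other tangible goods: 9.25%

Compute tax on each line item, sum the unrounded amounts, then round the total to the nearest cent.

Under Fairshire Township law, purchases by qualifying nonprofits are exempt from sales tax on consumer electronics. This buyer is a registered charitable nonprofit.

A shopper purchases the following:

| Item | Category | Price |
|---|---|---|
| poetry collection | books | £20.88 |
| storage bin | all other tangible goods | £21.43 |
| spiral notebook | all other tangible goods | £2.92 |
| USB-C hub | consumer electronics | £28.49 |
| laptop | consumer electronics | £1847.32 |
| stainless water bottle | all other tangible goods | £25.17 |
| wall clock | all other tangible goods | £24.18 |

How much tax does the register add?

Poetry collection £20.88: books → 0% → £0.00
Storage bin £21.43: all other tangible goods → 9.25% → £1.982275
Spiral notebook £2.92: all other tangible goods → 9.25% → £0.2701
USB-C hub £28.49: consumer electronics, buyer-exempt → 0% → £0.00
Laptop £1847.32: consumer electronics, buyer-exempt → 0% → £0.00
Stainless water bottle £25.17: all other tangible goods → 9.25% → £2.328225
Wall clock £24.18: all other tangible goods → 9.25% → £2.23665
Unrounded tax sum = £6.81725 → £6.82

£6.82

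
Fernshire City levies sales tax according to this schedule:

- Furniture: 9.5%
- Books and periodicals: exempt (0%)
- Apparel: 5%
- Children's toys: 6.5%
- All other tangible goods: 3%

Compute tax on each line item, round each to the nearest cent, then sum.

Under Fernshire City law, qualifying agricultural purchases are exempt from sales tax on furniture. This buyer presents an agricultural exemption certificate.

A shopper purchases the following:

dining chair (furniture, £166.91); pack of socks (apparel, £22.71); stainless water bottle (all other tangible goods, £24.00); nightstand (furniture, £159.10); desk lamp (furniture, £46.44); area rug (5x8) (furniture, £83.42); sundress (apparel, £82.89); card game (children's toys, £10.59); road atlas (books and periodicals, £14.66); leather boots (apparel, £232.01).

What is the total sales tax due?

£18.29

Dining chair £166.91: furniture, buyer-exempt → 0% → £0.00
Pack of socks £22.71: apparel → 5% → £1.14
Stainless water bottle £24.00: all other tangible goods → 3% → £0.72
Nightstand £159.10: furniture, buyer-exempt → 0% → £0.00
Desk lamp £46.44: furniture, buyer-exempt → 0% → £0.00
Area rug (5x8) £83.42: furniture, buyer-exempt → 0% → £0.00
Sundress £82.89: apparel → 5% → £4.14
Card game £10.59: children's toys → 6.5% → £0.69
Road atlas £14.66: books and periodicals → 0% → £0.00
Leather boots £232.01: apparel → 5% → £11.60
Total tax = £1.14 + £0.72 + £4.14 + £0.69 + £11.60 = £18.29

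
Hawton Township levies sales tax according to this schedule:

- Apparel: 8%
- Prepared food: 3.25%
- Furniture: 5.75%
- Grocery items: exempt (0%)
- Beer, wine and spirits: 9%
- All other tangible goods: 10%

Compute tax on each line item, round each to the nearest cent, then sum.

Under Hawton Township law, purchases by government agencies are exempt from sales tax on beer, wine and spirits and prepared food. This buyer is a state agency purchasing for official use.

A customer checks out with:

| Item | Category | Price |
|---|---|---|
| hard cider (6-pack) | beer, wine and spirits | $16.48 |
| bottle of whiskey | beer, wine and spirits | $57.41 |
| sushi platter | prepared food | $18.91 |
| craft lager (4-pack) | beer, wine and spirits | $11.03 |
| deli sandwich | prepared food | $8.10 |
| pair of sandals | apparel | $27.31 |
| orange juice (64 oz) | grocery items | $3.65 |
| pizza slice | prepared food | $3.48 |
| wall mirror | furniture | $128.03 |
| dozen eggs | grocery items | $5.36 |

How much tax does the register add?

$9.54

Hard cider (6-pack) $16.48: beer, wine and spirits, buyer-exempt → 0% → $0.00
Bottle of whiskey $57.41: beer, wine and spirits, buyer-exempt → 0% → $0.00
Sushi platter $18.91: prepared food, buyer-exempt → 0% → $0.00
Craft lager (4-pack) $11.03: beer, wine and spirits, buyer-exempt → 0% → $0.00
Deli sandwich $8.10: prepared food, buyer-exempt → 0% → $0.00
Pair of sandals $27.31: apparel → 8% → $2.18
Orange juice (64 oz) $3.65: grocery items → 0% → $0.00
Pizza slice $3.48: prepared food, buyer-exempt → 0% → $0.00
Wall mirror $128.03: furniture → 5.75% → $7.36
Dozen eggs $5.36: grocery items → 0% → $0.00
Total tax = $2.18 + $7.36 = $9.54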